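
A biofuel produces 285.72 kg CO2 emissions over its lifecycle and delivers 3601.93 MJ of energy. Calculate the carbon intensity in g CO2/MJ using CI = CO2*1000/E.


CI = CO2 * 1000 / E
= 285.72 * 1000 / 3601.93
= 79.3241 g CO2/MJ

79.3241 g CO2/MJ


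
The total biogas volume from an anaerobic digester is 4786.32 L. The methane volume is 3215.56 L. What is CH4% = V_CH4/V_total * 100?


CH4% = V_CH4 / V_total * 100
= 3215.56 / 4786.32 * 100
= 67.1823%

67.1823%


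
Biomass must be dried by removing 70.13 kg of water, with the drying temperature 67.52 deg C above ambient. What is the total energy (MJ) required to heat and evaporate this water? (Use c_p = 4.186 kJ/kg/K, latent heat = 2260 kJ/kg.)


E = m_water * (4.186 * dT + 2260) / 1000
= 70.13 * (4.186 * 67.52 + 2260) / 1000
= 178.3153 MJ

178.3153 MJ


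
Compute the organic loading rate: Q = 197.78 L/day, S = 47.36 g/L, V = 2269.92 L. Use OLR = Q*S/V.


OLR = Q * S / V
= 197.78 * 47.36 / 2269.92
= 4.1265 g/L/day

4.1265 g/L/day


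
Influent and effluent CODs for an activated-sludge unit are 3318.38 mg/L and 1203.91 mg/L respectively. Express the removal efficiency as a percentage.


eta = (COD_in - COD_out) / COD_in * 100
= (3318.38 - 1203.91) / 3318.38 * 100
= 63.7199%

63.7199%


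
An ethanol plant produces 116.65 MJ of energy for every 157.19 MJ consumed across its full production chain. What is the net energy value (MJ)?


NEV = E_out - E_in
= 116.65 - 157.19
= -40.5400 MJ

-40.5400 MJ


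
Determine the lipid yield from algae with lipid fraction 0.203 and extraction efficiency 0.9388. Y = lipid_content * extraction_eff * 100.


Y = lipid_content * extraction_eff * 100
= 0.203 * 0.9388 * 100
= 19.0576%

19.0576%


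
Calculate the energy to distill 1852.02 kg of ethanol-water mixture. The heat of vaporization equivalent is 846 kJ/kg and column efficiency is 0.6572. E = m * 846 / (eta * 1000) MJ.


E = m * 846 / (eta * 1000)
= 1852.02 * 846 / (0.6572 * 1000)
= 2384.0671 MJ

2384.0671 MJ


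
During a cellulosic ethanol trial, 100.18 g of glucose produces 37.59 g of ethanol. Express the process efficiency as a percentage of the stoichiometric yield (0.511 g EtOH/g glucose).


Fermentation efficiency = (actual / (0.511 * glucose)) * 100
= (37.59 / (0.511 * 100.18)) * 100
= 73.4295%

73.4295%


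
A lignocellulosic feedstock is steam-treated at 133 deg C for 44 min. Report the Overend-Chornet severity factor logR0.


logR0 = log10(t * exp((T - 100) / 14.75))
= log10(44 * exp((133 - 100) / 14.75))
= 2.6151

2.6151


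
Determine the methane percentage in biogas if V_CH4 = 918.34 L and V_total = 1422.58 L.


CH4% = V_CH4 / V_total * 100
= 918.34 / 1422.58 * 100
= 64.5545%

64.5545%


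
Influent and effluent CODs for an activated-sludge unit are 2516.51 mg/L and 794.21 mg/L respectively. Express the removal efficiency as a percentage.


eta = (COD_in - COD_out) / COD_in * 100
= (2516.51 - 794.21) / 2516.51 * 100
= 68.4400%

68.4400%


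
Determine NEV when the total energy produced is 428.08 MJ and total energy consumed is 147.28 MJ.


NEV = E_out - E_in
= 428.08 - 147.28
= 280.8000 MJ

280.8000 MJ


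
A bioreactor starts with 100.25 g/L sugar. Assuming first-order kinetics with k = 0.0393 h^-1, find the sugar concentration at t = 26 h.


S = S0 * exp(-k * t)
S = 100.25 * exp(-0.0393 * 26)
S = 36.0846 g/L

36.0846 g/L


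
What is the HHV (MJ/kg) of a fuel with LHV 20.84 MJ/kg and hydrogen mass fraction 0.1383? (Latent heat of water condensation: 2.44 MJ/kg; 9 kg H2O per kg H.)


HHV = LHV + H_frac * 9 * 2.44
= 20.84 + 0.1383 * 9 * 2.44
= 23.8771 MJ/kg

23.8771 MJ/kg


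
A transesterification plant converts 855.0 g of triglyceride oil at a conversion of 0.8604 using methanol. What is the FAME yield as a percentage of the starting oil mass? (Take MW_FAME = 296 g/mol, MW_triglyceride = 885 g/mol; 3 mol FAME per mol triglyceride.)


m_FAME = oil * conv * (3 * 296 / 885) = oil * conv * (888/885)
= 855.0 * 0.8604 * 888 / 885
= 738.1357 g
Y = m_FAME / oil * 100 = conv * (888/885) * 100
= 0.8604 * 888 / 885 * 100
= 86.33%

86.33%


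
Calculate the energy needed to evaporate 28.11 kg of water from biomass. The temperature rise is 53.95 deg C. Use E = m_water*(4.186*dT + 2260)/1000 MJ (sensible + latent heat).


E = m_water * (4.186 * dT + 2260) / 1000
= 28.11 * (4.186 * 53.95 + 2260) / 1000
= 69.8768 MJ

69.8768 MJ


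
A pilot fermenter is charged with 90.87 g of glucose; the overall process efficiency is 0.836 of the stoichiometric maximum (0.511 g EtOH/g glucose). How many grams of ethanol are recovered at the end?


Actual ethanol: m = 0.511 * 90.87 * 0.836
m = 38.8193 g

38.8193 g


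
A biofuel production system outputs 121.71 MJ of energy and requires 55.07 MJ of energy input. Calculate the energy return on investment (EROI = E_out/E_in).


EROI = E_out / E_in
= 121.71 / 55.07
= 2.2101

2.2101


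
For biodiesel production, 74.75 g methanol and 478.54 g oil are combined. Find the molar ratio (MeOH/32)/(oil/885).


Molar ratio = n_MeOH / n_oil = (MeOH/32) / (oil/885) = (MeOH * 885) / (32 * oil)
= (74.75 * 885) / (32 * 478.54)
= 4.3200

4.3200


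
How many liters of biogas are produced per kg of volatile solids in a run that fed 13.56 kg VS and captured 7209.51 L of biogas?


Y = V / VS
= 7209.51 / 13.56
= 531.6748 L/kg VS

531.6748 L/kg VS


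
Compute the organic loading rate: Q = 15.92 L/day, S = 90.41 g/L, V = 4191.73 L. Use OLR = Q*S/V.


OLR = Q * S / V
= 15.92 * 90.41 / 4191.73
= 0.3434 g/L/day

0.3434 g/L/day


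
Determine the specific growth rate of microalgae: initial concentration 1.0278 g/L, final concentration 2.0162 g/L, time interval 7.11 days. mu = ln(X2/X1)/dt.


mu = ln(X2/X1) / dt
= ln(2.0162/1.0278) / 7.11
= 0.0948 per day

0.0948 per day


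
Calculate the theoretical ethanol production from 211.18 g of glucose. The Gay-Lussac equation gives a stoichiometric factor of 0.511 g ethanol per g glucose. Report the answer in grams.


Theoretical ethanol yield: m_EtOH = 0.511 * m_glucose
m_EtOH = 0.511 * 211.18 = 107.9130 g

107.9130 g


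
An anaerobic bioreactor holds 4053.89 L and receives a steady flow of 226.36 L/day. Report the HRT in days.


HRT = V / Q
= 4053.89 / 226.36
= 17.9090 days

17.9090 days


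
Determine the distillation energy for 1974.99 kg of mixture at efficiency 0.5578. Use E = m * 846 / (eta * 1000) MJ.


E = m * 846 / (eta * 1000)
= 1974.99 * 846 / (0.5578 * 1000)
= 2995.4133 MJ

2995.4133 MJ


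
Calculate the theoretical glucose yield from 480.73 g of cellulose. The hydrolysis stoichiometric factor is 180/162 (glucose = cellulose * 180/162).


glucose = cellulose * 180/162
= 480.73 * 180/162
= 534.1444 g

534.1444 g


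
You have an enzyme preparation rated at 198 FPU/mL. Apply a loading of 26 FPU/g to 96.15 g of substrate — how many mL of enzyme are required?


V = dosage * m_sub / activity
V = 26 * 96.15 / 198
V = 12.6258 mL

12.6258 mL


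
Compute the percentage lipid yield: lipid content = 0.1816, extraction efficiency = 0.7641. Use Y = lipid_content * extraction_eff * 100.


Y = lipid_content * extraction_eff * 100
= 0.1816 * 0.7641 * 100
= 13.8761%

13.8761%


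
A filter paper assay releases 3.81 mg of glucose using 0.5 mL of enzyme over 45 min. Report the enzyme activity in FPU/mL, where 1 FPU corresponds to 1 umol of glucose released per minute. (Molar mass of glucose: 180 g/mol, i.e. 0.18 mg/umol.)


Activity = glucose_mg / (0.18 mg/umol * V_mL * t_min)
= 3.81 / (0.18 * 0.5 * 45)
= 0.9407 FPU/mL

0.9407 FPU/mL


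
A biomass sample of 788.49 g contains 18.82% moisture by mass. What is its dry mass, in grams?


Wd = Ww * (1 - MC/100)
= 788.49 * (1 - 18.82/100)
= 640.0962 g

640.0962 g


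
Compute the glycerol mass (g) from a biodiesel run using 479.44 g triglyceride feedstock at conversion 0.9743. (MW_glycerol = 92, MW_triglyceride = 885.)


glycerol = oil * conv * (92/885)
= 479.44 * 0.9743 * 92 / 885
= 48.5592 g

48.5592 g


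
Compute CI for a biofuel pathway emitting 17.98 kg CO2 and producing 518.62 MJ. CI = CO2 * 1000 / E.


CI = CO2 * 1000 / E
= 17.98 * 1000 / 518.62
= 34.6689 g CO2/MJ

34.6689 g CO2/MJ


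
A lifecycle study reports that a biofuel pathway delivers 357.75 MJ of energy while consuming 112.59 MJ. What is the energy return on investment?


EROI = E_out / E_in
= 357.75 / 112.59
= 3.1775

3.1775


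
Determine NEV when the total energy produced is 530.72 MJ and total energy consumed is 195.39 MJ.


NEV = E_out - E_in
= 530.72 - 195.39
= 335.3300 MJ

335.3300 MJ


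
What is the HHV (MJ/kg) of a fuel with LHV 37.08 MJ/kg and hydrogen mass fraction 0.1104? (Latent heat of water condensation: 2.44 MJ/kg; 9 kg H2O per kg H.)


HHV = LHV + H_frac * 9 * 2.44
= 37.08 + 0.1104 * 9 * 2.44
= 39.5044 MJ/kg

39.5044 MJ/kg


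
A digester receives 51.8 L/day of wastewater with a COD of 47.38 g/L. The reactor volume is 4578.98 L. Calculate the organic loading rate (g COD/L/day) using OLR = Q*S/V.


OLR = Q * S / V
= 51.8 * 47.38 / 4578.98
= 0.5360 g/L/day

0.5360 g/L/day


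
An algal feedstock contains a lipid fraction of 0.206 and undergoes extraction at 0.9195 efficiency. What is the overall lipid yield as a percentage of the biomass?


Y = lipid_content * extraction_eff * 100
= 0.206 * 0.9195 * 100
= 18.9417%

18.9417%


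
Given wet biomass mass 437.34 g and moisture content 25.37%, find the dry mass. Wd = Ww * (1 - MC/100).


Wd = Ww * (1 - MC/100)
= 437.34 * (1 - 25.37/100)
= 326.3868 g

326.3868 g


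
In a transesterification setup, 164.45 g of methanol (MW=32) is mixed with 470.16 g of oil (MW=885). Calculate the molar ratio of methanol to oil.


Molar ratio = n_MeOH / n_oil = (MeOH/32) / (oil/885) = (MeOH * 885) / (32 * oil)
= (164.45 * 885) / (32 * 470.16)
= 9.6735

9.6735


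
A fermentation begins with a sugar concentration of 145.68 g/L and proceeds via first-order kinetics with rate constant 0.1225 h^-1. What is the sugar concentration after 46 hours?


S = S0 * exp(-k * t)
S = 145.68 * exp(-0.1225 * 46)
S = 0.5202 g/L

0.5202 g/L


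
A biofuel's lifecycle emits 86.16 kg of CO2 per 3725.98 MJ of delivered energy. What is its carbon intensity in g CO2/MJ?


CI = CO2 * 1000 / E
= 86.16 * 1000 / 3725.98
= 23.1241 g CO2/MJ

23.1241 g CO2/MJ


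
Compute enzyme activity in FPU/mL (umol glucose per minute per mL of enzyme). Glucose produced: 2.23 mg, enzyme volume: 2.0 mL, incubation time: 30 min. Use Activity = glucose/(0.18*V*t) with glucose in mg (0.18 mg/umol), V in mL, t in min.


Activity = glucose_mg / (0.18 mg/umol * V_mL * t_min)
= 2.23 / (0.18 * 2.0 * 30)
= 0.2065 FPU/mL

0.2065 FPU/mL


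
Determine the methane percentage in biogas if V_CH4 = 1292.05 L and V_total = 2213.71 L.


CH4% = V_CH4 / V_total * 100
= 1292.05 / 2213.71 * 100
= 58.3658%

58.3658%


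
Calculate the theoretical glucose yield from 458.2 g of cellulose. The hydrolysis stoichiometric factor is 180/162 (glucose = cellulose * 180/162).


glucose = cellulose * 180/162
= 458.2 * 180/162
= 509.1111 g

509.1111 g


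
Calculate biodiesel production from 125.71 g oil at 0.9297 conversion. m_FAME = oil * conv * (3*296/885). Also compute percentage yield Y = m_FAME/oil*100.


m_FAME = oil * conv * (3 * 296 / 885) = oil * conv * (888/885)
= 125.71 * 0.9297 * 888 / 885
= 117.2688 g
Y = m_FAME / oil * 100 = conv * (888/885) * 100
= 0.9297 * 888 / 885 * 100
= 93.29%

117.2688 g FAME; Y = 93.29%


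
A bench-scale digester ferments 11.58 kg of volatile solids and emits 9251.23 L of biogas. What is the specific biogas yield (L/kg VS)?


Y = V / VS
= 9251.23 / 11.58
= 798.8972 L/kg VS

798.8972 L/kg VS


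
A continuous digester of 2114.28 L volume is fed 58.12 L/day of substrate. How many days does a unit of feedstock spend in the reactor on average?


HRT = V / Q
= 2114.28 / 58.12
= 36.3778 days

36.3778 days


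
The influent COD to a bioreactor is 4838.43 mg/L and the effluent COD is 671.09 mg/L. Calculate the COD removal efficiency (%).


eta = (COD_in - COD_out) / COD_in * 100
= (4838.43 - 671.09) / 4838.43 * 100
= 86.1300%

86.1300%


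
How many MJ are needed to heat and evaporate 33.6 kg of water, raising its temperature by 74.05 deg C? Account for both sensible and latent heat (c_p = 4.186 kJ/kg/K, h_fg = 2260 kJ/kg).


E = m_water * (4.186 * dT + 2260) / 1000
= 33.6 * (4.186 * 74.05 + 2260) / 1000
= 86.3511 MJ

86.3511 MJ


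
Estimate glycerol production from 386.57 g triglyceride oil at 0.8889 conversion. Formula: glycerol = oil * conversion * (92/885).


glycerol = oil * conv * (92/885)
= 386.57 * 0.8889 * 92 / 885
= 35.7212 g

35.7212 g


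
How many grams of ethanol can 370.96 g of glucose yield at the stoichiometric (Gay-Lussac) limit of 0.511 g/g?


Theoretical ethanol yield: m_EtOH = 0.511 * m_glucose
m_EtOH = 0.511 * 370.96 = 189.5606 g

189.5606 g


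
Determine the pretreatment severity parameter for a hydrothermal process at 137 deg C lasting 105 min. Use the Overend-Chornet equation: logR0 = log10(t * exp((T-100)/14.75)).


logR0 = log10(t * exp((T - 100) / 14.75))
= log10(105 * exp((137 - 100) / 14.75))
= 3.1106

3.1106


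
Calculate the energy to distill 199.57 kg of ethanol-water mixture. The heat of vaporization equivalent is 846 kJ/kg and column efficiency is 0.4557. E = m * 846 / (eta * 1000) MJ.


E = m * 846 / (eta * 1000)
= 199.57 * 846 / (0.4557 * 1000)
= 370.4986 MJ

370.4986 MJ


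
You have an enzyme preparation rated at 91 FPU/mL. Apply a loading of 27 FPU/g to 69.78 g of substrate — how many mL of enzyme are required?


V = dosage * m_sub / activity
V = 27 * 69.78 / 91
V = 20.7040 mL

20.7040 mL


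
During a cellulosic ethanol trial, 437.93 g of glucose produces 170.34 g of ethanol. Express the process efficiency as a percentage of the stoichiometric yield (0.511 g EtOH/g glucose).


Fermentation efficiency = (actual / (0.511 * glucose)) * 100
= (170.34 / (0.511 * 437.93)) * 100
= 76.1186%

76.1186%


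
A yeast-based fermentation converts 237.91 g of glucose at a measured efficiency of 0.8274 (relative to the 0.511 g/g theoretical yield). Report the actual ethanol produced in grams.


Actual ethanol: m = 0.511 * 237.91 * 0.8274
m = 100.5887 g

100.5887 g


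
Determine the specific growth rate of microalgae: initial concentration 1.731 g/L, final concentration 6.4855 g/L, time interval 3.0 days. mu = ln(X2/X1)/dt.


mu = ln(X2/X1) / dt
= ln(6.4855/1.731) / 3.0
= 0.4403 per day

0.4403 per day


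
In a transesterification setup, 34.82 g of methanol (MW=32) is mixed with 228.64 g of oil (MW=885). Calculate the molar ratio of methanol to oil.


Molar ratio = n_MeOH / n_oil = (MeOH/32) / (oil/885) = (MeOH * 885) / (32 * oil)
= (34.82 * 885) / (32 * 228.64)
= 4.2118

4.2118


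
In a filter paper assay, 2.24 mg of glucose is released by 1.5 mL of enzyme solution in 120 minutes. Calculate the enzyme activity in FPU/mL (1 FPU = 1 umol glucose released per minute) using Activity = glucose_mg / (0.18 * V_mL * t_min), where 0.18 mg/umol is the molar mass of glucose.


Activity = glucose_mg / (0.18 mg/umol * V_mL * t_min)
= 2.24 / (0.18 * 1.5 * 120)
= 0.0691 FPU/mL

0.0691 FPU/mL


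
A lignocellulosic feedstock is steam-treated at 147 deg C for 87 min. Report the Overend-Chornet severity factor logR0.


logR0 = log10(t * exp((T - 100) / 14.75))
= log10(87 * exp((147 - 100) / 14.75))
= 3.3234

3.3234


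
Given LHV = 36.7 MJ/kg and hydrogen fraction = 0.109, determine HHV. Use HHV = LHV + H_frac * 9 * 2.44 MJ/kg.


HHV = LHV + H_frac * 9 * 2.44
= 36.7 + 0.109 * 9 * 2.44
= 39.0936 MJ/kg

39.0936 MJ/kg


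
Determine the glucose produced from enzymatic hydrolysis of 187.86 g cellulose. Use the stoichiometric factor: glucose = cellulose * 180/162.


glucose = cellulose * 180/162
= 187.86 * 180/162
= 208.7333 g

208.7333 g


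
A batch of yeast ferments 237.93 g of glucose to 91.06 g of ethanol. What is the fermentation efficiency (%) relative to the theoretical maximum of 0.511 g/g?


Fermentation efficiency = (actual / (0.511 * glucose)) * 100
= (91.06 / (0.511 * 237.93)) * 100
= 74.8958%

74.8958%


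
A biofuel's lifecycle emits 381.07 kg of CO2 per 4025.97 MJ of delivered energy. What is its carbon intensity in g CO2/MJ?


CI = CO2 * 1000 / E
= 381.07 * 1000 / 4025.97
= 94.6530 g CO2/MJ

94.6530 g CO2/MJ


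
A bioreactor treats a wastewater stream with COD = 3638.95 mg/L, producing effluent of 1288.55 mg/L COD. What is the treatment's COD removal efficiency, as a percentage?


eta = (COD_in - COD_out) / COD_in * 100
= (3638.95 - 1288.55) / 3638.95 * 100
= 64.5901%

64.5901%


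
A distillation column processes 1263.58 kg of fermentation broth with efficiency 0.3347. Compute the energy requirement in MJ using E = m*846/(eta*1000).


E = m * 846 / (eta * 1000)
= 1263.58 * 846 / (0.3347 * 1000)
= 3193.8712 MJ

3193.8712 MJ


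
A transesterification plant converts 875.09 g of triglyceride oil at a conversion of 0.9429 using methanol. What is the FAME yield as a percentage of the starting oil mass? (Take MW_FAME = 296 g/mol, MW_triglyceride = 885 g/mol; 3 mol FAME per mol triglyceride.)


m_FAME = oil * conv * (3 * 296 / 885) = oil * conv * (888/885)
= 875.09 * 0.9429 * 888 / 885
= 827.9194 g
Y = m_FAME / oil * 100 = conv * (888/885) * 100
= 0.9429 * 888 / 885 * 100
= 94.61%

94.61%


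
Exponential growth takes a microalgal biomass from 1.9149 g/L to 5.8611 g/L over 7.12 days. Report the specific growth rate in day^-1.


mu = ln(X2/X1) / dt
= ln(5.8611/1.9149) / 7.12
= 0.1571 per day

0.1571 per day


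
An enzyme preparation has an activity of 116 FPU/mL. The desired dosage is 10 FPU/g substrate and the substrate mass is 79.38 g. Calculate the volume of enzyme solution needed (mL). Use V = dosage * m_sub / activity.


V = dosage * m_sub / activity
V = 10 * 79.38 / 116
V = 6.8431 mL

6.8431 mL


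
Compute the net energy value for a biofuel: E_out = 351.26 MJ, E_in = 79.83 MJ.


NEV = E_out - E_in
= 351.26 - 79.83
= 271.4300 MJ

271.4300 MJ


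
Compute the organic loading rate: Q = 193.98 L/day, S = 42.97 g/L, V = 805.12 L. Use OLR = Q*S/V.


OLR = Q * S / V
= 193.98 * 42.97 / 805.12
= 10.3529 g/L/day

10.3529 g/L/day


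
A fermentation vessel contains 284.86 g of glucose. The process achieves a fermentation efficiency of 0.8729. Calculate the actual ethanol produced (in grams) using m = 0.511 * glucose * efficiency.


Actual ethanol: m = 0.511 * 284.86 * 0.8729
m = 127.0623 g

127.0623 g


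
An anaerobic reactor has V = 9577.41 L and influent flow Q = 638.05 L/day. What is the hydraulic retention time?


HRT = V / Q
= 9577.41 / 638.05
= 15.0104 days

15.0104 days


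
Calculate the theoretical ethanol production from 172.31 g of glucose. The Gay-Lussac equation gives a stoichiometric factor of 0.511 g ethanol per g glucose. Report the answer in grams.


Theoretical ethanol yield: m_EtOH = 0.511 * m_glucose
m_EtOH = 0.511 * 172.31 = 88.0504 g

88.0504 g


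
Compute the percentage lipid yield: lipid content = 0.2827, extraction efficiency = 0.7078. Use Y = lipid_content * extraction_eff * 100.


Y = lipid_content * extraction_eff * 100
= 0.2827 * 0.7078 * 100
= 20.0095%

20.0095%


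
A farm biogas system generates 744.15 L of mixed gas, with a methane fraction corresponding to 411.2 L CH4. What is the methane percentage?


CH4% = V_CH4 / V_total * 100
= 411.2 / 744.15 * 100
= 55.2577%

55.2577%


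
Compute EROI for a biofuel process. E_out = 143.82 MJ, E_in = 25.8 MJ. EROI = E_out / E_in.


EROI = E_out / E_in
= 143.82 / 25.8
= 5.5744

5.5744


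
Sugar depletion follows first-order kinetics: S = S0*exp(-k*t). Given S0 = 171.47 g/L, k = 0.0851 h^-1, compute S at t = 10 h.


S = S0 * exp(-k * t)
S = 171.47 * exp(-0.0851 * 10)
S = 73.2156 g/L

73.2156 g/L


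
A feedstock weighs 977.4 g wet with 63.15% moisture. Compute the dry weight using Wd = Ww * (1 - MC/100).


Wd = Ww * (1 - MC/100)
= 977.4 * (1 - 63.15/100)
= 360.1719 g

360.1719 g


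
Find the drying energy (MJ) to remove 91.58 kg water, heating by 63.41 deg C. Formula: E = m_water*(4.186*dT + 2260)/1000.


E = m_water * (4.186 * dT + 2260) / 1000
= 91.58 * (4.186 * 63.41 + 2260) / 1000
= 231.2793 MJ

231.2793 MJ


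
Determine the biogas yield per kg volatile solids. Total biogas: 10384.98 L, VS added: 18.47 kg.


Y = V / VS
= 10384.98 / 18.47
= 562.2620 L/kg VS

562.2620 L/kg VS


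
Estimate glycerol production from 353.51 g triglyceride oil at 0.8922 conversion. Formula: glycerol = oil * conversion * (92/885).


glycerol = oil * conv * (92/885)
= 353.51 * 0.8922 * 92 / 885
= 32.7875 g

32.7875 g


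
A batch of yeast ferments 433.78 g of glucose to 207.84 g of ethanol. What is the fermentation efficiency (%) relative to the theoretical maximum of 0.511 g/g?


Fermentation efficiency = (actual / (0.511 * glucose)) * 100
= (207.84 / (0.511 * 433.78)) * 100
= 93.7646%

93.7646%


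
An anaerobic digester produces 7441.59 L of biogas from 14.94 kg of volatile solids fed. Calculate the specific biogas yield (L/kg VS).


Y = V / VS
= 7441.59 / 14.94
= 498.0984 L/kg VS

498.0984 L/kg VS


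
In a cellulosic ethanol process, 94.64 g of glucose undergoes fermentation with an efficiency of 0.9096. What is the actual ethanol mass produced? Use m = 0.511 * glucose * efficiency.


Actual ethanol: m = 0.511 * 94.64 * 0.9096
m = 43.9892 g

43.9892 g


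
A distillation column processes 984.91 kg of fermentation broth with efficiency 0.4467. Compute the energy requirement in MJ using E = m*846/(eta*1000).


E = m * 846 / (eta * 1000)
= 984.91 * 846 / (0.4467 * 1000)
= 1865.3097 MJ

1865.3097 MJ


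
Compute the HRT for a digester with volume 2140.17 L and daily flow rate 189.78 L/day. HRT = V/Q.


HRT = V / Q
= 2140.17 / 189.78
= 11.2771 days

11.2771 days


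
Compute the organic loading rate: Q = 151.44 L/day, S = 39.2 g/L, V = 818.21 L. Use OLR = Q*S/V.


OLR = Q * S / V
= 151.44 * 39.2 / 818.21
= 7.2554 g/L/day

7.2554 g/L/day


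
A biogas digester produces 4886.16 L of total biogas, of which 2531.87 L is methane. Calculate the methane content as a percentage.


CH4% = V_CH4 / V_total * 100
= 2531.87 / 4886.16 * 100
= 51.8172%

51.8172%


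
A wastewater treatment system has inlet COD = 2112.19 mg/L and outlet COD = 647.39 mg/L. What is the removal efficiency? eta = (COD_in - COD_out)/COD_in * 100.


eta = (COD_in - COD_out) / COD_in * 100
= (2112.19 - 647.39) / 2112.19 * 100
= 69.3498%

69.3498%


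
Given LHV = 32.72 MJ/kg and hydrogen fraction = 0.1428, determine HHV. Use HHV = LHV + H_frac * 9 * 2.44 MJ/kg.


HHV = LHV + H_frac * 9 * 2.44
= 32.72 + 0.1428 * 9 * 2.44
= 35.8559 MJ/kg

35.8559 MJ/kg


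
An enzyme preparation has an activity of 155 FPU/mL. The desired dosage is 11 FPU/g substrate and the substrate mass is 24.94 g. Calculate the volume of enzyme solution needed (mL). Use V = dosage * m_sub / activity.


V = dosage * m_sub / activity
V = 11 * 24.94 / 155
V = 1.7699 mL

1.7699 mL


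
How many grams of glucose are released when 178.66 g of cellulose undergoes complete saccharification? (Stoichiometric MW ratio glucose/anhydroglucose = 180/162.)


glucose = cellulose * 180/162
= 178.66 * 180/162
= 198.5111 g

198.5111 g


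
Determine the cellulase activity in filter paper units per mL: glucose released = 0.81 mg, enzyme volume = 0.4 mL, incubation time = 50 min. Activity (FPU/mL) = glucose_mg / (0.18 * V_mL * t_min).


Activity = glucose_mg / (0.18 mg/umol * V_mL * t_min)
= 0.81 / (0.18 * 0.4 * 50)
= 0.2250 FPU/mL

0.2250 FPU/mL


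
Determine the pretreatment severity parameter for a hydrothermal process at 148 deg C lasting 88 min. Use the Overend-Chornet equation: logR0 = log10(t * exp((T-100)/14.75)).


logR0 = log10(t * exp((T - 100) / 14.75))
= log10(88 * exp((148 - 100) / 14.75))
= 3.3578

3.3578


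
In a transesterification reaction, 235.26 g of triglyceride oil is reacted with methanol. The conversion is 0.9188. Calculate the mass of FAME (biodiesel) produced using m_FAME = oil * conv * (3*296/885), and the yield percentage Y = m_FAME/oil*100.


m_FAME = oil * conv * (3 * 296 / 885) = oil * conv * (888/885)
= 235.26 * 0.9188 * 888 / 885
= 216.8896 g
Y = m_FAME / oil * 100 = conv * (888/885) * 100
= 0.9188 * 888 / 885 * 100
= 92.19%

216.8896 g FAME; Y = 92.19%


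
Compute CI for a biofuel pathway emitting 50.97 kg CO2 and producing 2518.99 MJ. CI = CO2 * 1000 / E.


CI = CO2 * 1000 / E
= 50.97 * 1000 / 2518.99
= 20.2343 g CO2/MJ

20.2343 g CO2/MJ


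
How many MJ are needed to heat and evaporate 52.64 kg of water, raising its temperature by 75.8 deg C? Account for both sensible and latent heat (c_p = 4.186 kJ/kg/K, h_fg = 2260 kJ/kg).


E = m_water * (4.186 * dT + 2260) / 1000
= 52.64 * (4.186 * 75.8 + 2260) / 1000
= 135.6690 MJ

135.6690 MJ


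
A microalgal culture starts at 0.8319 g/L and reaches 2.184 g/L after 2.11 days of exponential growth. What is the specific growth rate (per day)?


mu = ln(X2/X1) / dt
= ln(2.184/0.8319) / 2.11
= 0.4574 per day

0.4574 per day


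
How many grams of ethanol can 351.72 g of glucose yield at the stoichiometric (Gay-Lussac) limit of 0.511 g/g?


Theoretical ethanol yield: m_EtOH = 0.511 * m_glucose
m_EtOH = 0.511 * 351.72 = 179.7289 g

179.7289 g


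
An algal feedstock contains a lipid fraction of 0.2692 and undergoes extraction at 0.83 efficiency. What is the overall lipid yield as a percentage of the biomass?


Y = lipid_content * extraction_eff * 100
= 0.2692 * 0.83 * 100
= 22.3436%

22.3436%


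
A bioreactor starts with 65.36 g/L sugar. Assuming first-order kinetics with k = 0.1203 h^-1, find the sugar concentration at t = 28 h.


S = S0 * exp(-k * t)
S = 65.36 * exp(-0.1203 * 28)
S = 2.2513 g/L

2.2513 g/L


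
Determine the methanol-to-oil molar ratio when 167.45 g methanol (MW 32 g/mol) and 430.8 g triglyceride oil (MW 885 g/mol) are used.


Molar ratio = n_MeOH / n_oil = (MeOH/32) / (oil/885) = (MeOH * 885) / (32 * oil)
= (167.45 * 885) / (32 * 430.8)
= 10.7499

10.7499


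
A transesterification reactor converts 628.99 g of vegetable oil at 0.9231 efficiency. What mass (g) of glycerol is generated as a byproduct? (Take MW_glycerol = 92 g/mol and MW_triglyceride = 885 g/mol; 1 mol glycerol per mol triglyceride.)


glycerol = oil * conv * (92/885)
= 628.99 * 0.9231 * 92 / 885
= 60.3583 g

60.3583 g


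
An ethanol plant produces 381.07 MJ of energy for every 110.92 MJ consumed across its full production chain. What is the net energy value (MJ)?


NEV = E_out - E_in
= 381.07 - 110.92
= 270.1500 MJ

270.1500 MJ


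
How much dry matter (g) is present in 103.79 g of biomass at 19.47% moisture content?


Wd = Ww * (1 - MC/100)
= 103.79 * (1 - 19.47/100)
= 83.5821 g

83.5821 g


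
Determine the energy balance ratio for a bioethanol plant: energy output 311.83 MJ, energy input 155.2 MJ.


EROI = E_out / E_in
= 311.83 / 155.2
= 2.0092

2.0092


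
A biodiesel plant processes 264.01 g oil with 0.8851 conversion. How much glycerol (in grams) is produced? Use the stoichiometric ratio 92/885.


glycerol = oil * conv * (92/885)
= 264.01 * 0.8851 * 92 / 885
= 24.2917 g

24.2917 g


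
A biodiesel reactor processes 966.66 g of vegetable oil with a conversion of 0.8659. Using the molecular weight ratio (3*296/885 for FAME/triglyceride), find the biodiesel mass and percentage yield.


m_FAME = oil * conv * (3 * 296 / 885) = oil * conv * (888/885)
= 966.66 * 0.8659 * 888 / 885
= 839.8683 g
Y = m_FAME / oil * 100 = conv * (888/885) * 100
= 0.8659 * 888 / 885 * 100
= 86.88%

839.8683 g FAME; Y = 86.88%


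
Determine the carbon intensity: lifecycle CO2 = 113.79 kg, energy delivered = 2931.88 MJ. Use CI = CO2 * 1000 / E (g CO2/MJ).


CI = CO2 * 1000 / E
= 113.79 * 1000 / 2931.88
= 38.8113 g CO2/MJ

38.8113 g CO2/MJ


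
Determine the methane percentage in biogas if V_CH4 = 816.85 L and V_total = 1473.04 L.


CH4% = V_CH4 / V_total * 100
= 816.85 / 1473.04 * 100
= 55.4533%

55.4533%


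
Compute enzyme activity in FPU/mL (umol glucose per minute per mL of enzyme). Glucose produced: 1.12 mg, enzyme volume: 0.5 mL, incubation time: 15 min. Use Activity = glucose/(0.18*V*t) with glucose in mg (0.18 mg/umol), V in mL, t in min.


Activity = glucose_mg / (0.18 mg/umol * V_mL * t_min)
= 1.12 / (0.18 * 0.5 * 15)
= 0.8296 FPU/mL

0.8296 FPU/mL


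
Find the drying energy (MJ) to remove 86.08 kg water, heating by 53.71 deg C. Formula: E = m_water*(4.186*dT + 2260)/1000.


E = m_water * (4.186 * dT + 2260) / 1000
= 86.08 * (4.186 * 53.71 + 2260) / 1000
= 213.8942 MJ

213.8942 MJ


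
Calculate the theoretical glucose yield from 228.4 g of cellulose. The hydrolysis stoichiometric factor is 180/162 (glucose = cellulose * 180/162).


glucose = cellulose * 180/162
= 228.4 * 180/162
= 253.7778 g

253.7778 g


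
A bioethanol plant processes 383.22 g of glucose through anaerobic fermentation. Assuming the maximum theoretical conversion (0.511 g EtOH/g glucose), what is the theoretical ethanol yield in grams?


Theoretical ethanol yield: m_EtOH = 0.511 * m_glucose
m_EtOH = 0.511 * 383.22 = 195.8254 g

195.8254 g


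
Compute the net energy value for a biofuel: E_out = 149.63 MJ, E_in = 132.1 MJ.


NEV = E_out - E_in
= 149.63 - 132.1
= 17.5300 MJ

17.5300 MJ


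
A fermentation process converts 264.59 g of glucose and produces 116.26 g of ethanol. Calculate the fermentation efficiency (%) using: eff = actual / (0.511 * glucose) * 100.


Fermentation efficiency = (actual / (0.511 * glucose)) * 100
= (116.26 / (0.511 * 264.59)) * 100
= 85.9876%

85.9876%


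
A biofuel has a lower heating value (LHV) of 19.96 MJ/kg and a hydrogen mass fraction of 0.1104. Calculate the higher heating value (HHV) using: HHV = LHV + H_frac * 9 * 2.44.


HHV = LHV + H_frac * 9 * 2.44
= 19.96 + 0.1104 * 9 * 2.44
= 22.3844 MJ/kg

22.3844 MJ/kg


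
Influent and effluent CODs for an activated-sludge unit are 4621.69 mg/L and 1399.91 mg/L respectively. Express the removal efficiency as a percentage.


eta = (COD_in - COD_out) / COD_in * 100
= (4621.69 - 1399.91) / 4621.69 * 100
= 69.7100%

69.7100%


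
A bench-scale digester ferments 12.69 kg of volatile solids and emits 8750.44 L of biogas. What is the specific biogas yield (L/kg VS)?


Y = V / VS
= 8750.44 / 12.69
= 689.5540 L/kg VS

689.5540 L/kg VS


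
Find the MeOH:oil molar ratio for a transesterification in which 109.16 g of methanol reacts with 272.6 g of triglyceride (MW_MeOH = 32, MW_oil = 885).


Molar ratio = n_MeOH / n_oil = (MeOH/32) / (oil/885) = (MeOH * 885) / (32 * oil)
= (109.16 * 885) / (32 * 272.6)
= 11.0747

11.0747


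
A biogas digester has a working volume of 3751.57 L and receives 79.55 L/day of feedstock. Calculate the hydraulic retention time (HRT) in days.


HRT = V / Q
= 3751.57 / 79.55
= 47.1599 days

47.1599 days


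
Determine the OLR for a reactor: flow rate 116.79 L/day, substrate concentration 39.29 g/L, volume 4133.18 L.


OLR = Q * S / V
= 116.79 * 39.29 / 4133.18
= 1.1102 g/L/day

1.1102 g/L/day


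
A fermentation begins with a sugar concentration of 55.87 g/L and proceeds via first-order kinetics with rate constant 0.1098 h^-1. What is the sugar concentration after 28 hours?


S = S0 * exp(-k * t)
S = 55.87 * exp(-0.1098 * 28)
S = 2.5822 g/L

2.5822 g/L


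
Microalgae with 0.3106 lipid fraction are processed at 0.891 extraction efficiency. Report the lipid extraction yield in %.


Y = lipid_content * extraction_eff * 100
= 0.3106 * 0.891 * 100
= 27.6745%

27.6745%


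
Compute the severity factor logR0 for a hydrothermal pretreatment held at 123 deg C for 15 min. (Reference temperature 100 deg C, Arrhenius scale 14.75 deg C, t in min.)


logR0 = log10(t * exp((T - 100) / 14.75))
= log10(15 * exp((123 - 100) / 14.75))
= 1.8533

1.8533


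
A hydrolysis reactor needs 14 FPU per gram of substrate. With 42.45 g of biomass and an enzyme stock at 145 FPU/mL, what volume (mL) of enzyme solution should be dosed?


V = dosage * m_sub / activity
V = 14 * 42.45 / 145
V = 4.0986 mL

4.0986 mL


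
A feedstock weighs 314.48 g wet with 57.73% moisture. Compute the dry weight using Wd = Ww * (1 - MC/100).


Wd = Ww * (1 - MC/100)
= 314.48 * (1 - 57.73/100)
= 132.9307 g

132.9307 g


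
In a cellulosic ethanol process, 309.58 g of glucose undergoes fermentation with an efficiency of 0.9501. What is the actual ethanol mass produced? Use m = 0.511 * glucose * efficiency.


Actual ethanol: m = 0.511 * 309.58 * 0.9501
m = 150.3014 g

150.3014 g


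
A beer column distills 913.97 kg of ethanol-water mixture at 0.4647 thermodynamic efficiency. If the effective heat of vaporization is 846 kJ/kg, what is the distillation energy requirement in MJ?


E = m * 846 / (eta * 1000)
= 913.97 * 846 / (0.4647 * 1000)
= 1663.9092 MJ

1663.9092 MJ


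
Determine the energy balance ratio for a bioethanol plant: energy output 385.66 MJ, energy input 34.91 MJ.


EROI = E_out / E_in
= 385.66 / 34.91
= 11.0473

11.0473


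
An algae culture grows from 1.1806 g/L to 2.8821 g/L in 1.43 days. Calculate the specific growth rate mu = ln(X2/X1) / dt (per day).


mu = ln(X2/X1) / dt
= ln(2.8821/1.1806) / 1.43
= 0.6241 per day

0.6241 per day


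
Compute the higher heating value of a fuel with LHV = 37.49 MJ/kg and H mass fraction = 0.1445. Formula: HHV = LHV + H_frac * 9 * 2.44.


HHV = LHV + H_frac * 9 * 2.44
= 37.49 + 0.1445 * 9 * 2.44
= 40.6632 MJ/kg

40.6632 MJ/kg


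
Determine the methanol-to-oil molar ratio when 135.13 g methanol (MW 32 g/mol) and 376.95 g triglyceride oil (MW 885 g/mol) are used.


Molar ratio = n_MeOH / n_oil = (MeOH/32) / (oil/885) = (MeOH * 885) / (32 * oil)
= (135.13 * 885) / (32 * 376.95)
= 9.9143

9.9143


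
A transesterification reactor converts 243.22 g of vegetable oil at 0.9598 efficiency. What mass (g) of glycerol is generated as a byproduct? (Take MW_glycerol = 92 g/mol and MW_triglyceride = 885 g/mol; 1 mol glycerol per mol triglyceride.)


glycerol = oil * conv * (92/885)
= 243.22 * 0.9598 * 92 / 885
= 24.2675 g

24.2675 g


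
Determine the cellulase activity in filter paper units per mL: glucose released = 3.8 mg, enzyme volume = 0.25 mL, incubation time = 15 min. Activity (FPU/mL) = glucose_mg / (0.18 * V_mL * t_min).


Activity = glucose_mg / (0.18 mg/umol * V_mL * t_min)
= 3.8 / (0.18 * 0.25 * 15)
= 5.6296 FPU/mL

5.6296 FPU/mL


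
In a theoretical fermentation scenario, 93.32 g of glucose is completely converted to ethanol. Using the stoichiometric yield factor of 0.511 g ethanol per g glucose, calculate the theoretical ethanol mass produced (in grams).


Theoretical ethanol yield: m_EtOH = 0.511 * m_glucose
m_EtOH = 0.511 * 93.32 = 47.6865 g

47.6865 g


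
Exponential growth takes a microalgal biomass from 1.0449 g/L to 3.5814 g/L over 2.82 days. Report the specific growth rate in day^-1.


mu = ln(X2/X1) / dt
= ln(3.5814/1.0449) / 2.82
= 0.4368 per day

0.4368 per day


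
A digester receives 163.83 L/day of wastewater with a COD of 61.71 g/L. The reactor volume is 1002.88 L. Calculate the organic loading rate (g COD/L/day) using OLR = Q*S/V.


OLR = Q * S / V
= 163.83 * 61.71 / 1002.88
= 10.0809 g/L/day

10.0809 g/L/day


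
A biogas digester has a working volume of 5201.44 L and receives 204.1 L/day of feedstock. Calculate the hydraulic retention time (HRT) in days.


HRT = V / Q
= 5201.44 / 204.1
= 25.4848 days

25.4848 days


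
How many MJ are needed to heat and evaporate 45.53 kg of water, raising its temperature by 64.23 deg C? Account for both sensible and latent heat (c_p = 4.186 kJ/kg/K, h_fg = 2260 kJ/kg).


E = m_water * (4.186 * dT + 2260) / 1000
= 45.53 * (4.186 * 64.23 + 2260) / 1000
= 115.1393 MJ

115.1393 MJ


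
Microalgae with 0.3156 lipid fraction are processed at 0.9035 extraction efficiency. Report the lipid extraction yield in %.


Y = lipid_content * extraction_eff * 100
= 0.3156 * 0.9035 * 100
= 28.5145%

28.5145%


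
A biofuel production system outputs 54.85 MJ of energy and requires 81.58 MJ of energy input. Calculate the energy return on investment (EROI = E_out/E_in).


EROI = E_out / E_in
= 54.85 / 81.58
= 0.6723

0.6723


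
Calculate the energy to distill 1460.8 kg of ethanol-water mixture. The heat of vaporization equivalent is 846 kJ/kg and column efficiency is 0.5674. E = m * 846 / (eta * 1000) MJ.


E = m * 846 / (eta * 1000)
= 1460.8 * 846 / (0.5674 * 1000)
= 2178.0698 MJ

2178.0698 MJ


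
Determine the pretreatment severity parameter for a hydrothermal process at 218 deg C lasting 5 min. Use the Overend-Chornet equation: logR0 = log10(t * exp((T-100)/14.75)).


logR0 = log10(t * exp((T - 100) / 14.75))
= log10(5 * exp((218 - 100) / 14.75))
= 4.1733

4.1733


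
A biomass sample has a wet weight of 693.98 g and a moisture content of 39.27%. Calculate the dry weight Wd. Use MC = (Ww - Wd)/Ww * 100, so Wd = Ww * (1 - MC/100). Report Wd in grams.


Wd = Ww * (1 - MC/100)
= 693.98 * (1 - 39.27/100)
= 421.4541 g

421.4541 g


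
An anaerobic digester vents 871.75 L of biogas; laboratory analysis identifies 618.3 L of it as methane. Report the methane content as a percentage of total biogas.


CH4% = V_CH4 / V_total * 100
= 618.3 / 871.75 * 100
= 70.9263%

70.9263%


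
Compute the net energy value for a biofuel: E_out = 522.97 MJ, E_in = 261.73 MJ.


NEV = E_out - E_in
= 522.97 - 261.73
= 261.2400 MJ

261.2400 MJ


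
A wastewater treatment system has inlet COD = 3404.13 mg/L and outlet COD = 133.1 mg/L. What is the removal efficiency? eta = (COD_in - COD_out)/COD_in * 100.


eta = (COD_in - COD_out) / COD_in * 100
= (3404.13 - 133.1) / 3404.13 * 100
= 96.0900%

96.0900%


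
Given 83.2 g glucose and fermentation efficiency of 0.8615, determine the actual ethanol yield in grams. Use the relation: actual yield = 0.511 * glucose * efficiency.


Actual ethanol: m = 0.511 * 83.2 * 0.8615
m = 36.6268 g

36.6268 g


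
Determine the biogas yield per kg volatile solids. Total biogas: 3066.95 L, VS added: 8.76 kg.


Y = V / VS
= 3066.95 / 8.76
= 350.1084 L/kg VS

350.1084 L/kg VS


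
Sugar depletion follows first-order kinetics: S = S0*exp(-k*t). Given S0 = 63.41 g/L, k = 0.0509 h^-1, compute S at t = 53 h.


S = S0 * exp(-k * t)
S = 63.41 * exp(-0.0509 * 53)
S = 4.2713 g/L

4.2713 g/L


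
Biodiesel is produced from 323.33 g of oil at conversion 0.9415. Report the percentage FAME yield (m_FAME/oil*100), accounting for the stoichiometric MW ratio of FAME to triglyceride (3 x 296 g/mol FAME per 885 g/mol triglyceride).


m_FAME = oil * conv * (3 * 296 / 885) = oil * conv * (888/885)
= 323.33 * 0.9415 * 888 / 885
= 305.4471 g
Y = m_FAME / oil * 100 = conv * (888/885) * 100
= 0.9415 * 888 / 885 * 100
= 94.47%

94.47%


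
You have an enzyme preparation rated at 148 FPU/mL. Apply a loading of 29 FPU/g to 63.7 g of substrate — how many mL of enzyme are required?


V = dosage * m_sub / activity
V = 29 * 63.7 / 148
V = 12.4818 mL

12.4818 mL


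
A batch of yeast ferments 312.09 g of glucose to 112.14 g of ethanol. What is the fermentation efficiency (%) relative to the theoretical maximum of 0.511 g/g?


Fermentation efficiency = (actual / (0.511 * glucose)) * 100
= (112.14 / (0.511 * 312.09)) * 100
= 70.3169%

70.3169%


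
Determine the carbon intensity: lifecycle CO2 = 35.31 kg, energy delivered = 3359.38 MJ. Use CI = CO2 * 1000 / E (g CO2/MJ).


CI = CO2 * 1000 / E
= 35.31 * 1000 / 3359.38
= 10.5109 g CO2/MJ

10.5109 g CO2/MJ
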